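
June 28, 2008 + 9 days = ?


Start: June 28, 2008
Add 9 days
June 28 → July 1: 30 - 28 + 1 = 3 days (9 - 3 = 6 left)
July 1 + 6 = July 7, 2008

July 7, 2008


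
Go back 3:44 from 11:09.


Start: 669 minutes from midnight
Subtract: 224 minutes
Remaining: 669 - 224 = 445
Hours: 7, Minutes: 25

07:25


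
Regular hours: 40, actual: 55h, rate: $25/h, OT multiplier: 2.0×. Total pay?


Regular: 40h × $25 = $1000.00
Overtime: 55 - 40 = 15h
OT pay: 15h × $25 × 2.0 = $750.00
Total = $1000.00 + $750.00 = $1750.00

$1750.00


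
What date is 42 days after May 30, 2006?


July 11, 2006

Start: May 30, 2006
Add 42 days
May 30 → June 1: 31 - 30 + 1 = 2 days (42 - 2 = 40 left)
June 1 → July 1: 30 - 1 + 1 = 30 days (40 - 30 = 10 left)
July 1 + 10 = July 11, 2006


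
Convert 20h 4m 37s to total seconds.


Hours: 20 × 3600 = 72000
Minutes: 4 × 60 = 240
Seconds: 37
Total = 72000 + 240 + 37 = 72277

72277 seconds


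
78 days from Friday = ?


Start: Friday (index 4)
(4 + 78) mod 7
= 82 mod 7
= 5
Index 5 → Saturday

Saturday


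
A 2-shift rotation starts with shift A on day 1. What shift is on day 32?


Shifts: A, B
Start: A (index 0)
Day 32: (0 + 32 - 1) mod 2
= 31 mod 2
= 1
Index 1 → shift B

Shift B


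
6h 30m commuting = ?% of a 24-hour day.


27.1%

Time: 390 minutes
Day: 1440 minutes
Percentage = (390/1440) × 100 ≈ 27.1%


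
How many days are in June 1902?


30 days

Month: June (month 6)
June has 30 days


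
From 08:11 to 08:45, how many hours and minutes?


0h 34m

End time in minutes: 8×60 + 45 = 525
Start time in minutes: 8×60 + 11 = 491
Difference = 525 - 491 = 34 minutes
= 0 hours 34 minutes


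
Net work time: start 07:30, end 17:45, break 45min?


9h 30m (570 minutes)

Total time = (17×60+45) - (7×60+30)
= 1065 - 450 = 615 min
Minus break: 615 - 45 = 570 min
= 9h 30m


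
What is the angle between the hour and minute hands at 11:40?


110.0°

Hour hand = 11×30 + 40×0.5 = 350.0°
Minute hand = 40×6 = 240°
Difference = |350.0 - 240| = 110.0°


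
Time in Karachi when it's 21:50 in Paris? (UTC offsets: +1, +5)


01:50 (next day)

Time difference = UTC+5 - UTC+1 = +4 hours
New hour = (21 + 4) mod 24
= 25 mod 24 = 1
Minutes unchanged → 01:50; 25 ≥ 24 → next day


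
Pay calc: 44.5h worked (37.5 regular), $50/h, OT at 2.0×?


$2575.00

Regular: 37.5h × $50 = $1875.00
Overtime: 44.5 - 37.5 = 7.0h
OT pay: 7.0h × $50 × 2.0 = $700.00
Total = $1875.00 + $700.00 = $2575.00


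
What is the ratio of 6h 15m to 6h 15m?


1:1 (1.00)

Duration 1: 375 minutes
Duration 2: 375 minutes
Ratio = 375:375
GCD = 375
Simplified = 1:1
As a decimal: 1/1 = 1.00


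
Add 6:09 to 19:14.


Start: 1154 minutes from midnight
Add: 369 minutes
Total: 1523 minutes
Hours: 1523 ÷ 60 = 25 remainder 23
25 ≥ 24 → 25 - 24 = 1 (next day)

01:23 (next day)


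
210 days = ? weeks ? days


Weeks: 210 ÷ 7 = 30 remainder 0

30 weeks 0 days


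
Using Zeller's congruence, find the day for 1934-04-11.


Wednesday

Zeller's congruence:
q=11, m=4, k=34, j=19
h = (11 + ⌊13×5/5⌋ + 34 + ⌊34/4⌋ + ⌊19/4⌋ - 2×19) mod 7
= (11 + 13 + 34 + 8 + 4 - 38) mod 7
= 32 mod 7 = 4
h=4 → Wednesday


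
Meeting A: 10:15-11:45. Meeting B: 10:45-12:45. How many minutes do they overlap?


Meeting A: 615-705 (in minutes from midnight)
Meeting B: 645-765
Overlap start = max(615, 645) = 645
Overlap end = min(705, 765) = 705
Overlap = max(0, 705 - 645) = 60 min

60 minutes


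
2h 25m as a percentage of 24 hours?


0.1007 (10.07%)

Total minutes: 2×60 + 25 = 145
Day = 24×60 = 1440 minutes
Fraction = 145/1440 ≈ 0.1007
As a percentage: 145/1440 × 100 ≈ 10.07%


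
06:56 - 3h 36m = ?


Start: 416 minutes from midnight
Subtract: 216 minutes
Remaining: 416 - 216 = 200
Hours: 3, Minutes: 20

03:20


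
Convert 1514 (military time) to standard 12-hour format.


3:14 PM

Hour: 15
15 - 12 = 3 → PM


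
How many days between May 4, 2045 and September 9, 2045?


128 days

From May 4, 2045 to September 9, 2045
Rest of May 2045: 31 - 4 = 27
Full months: June 30, July 31, August 31
Days into September 2045: 9
Total = 27 + 30 + 31 + 31 + 9 = 128 days


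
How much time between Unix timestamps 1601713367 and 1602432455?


Difference = 1602432455 - 1601713367 = 719088 seconds
In hours: 719088 / 3600 ≈ 199.7
In days: 719088 / 86400 ≈ 8.32

719088 seconds (199.7 hours / 8.32 days)


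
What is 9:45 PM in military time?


Input: 9:45 PM
PM: 9 + 12 = 21

21:45


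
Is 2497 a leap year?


Rules: divisible by 4 AND (not by 100 OR by 400)
2497 ÷ 4 = 624 remainder 1 → not divisible by 4
Not divisible by 4 → not a leap year

No


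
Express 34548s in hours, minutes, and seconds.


9h 35m 48s

Hours: 34548 ÷ 3600 = 9 remainder 2148
Minutes: 2148 ÷ 60 = 35 remainder 48
Seconds: 48


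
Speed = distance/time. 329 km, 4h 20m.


75.9 km/h

Distance: 329 km
Time: 4h 20m = 260 min = 260/60 = 13/3 hours
Speed = 329 ÷ (13/3) = 329 × 3 / 13 = 987/13 ≈ 75.9 km/h


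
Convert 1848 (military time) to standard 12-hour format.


Hour: 18
18 - 12 = 6 → PM

6:48 PM


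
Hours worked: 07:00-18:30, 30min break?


Total time = (18×60+30) - (7×60+0)
= 1110 - 420 = 690 min
Minus break: 690 - 30 = 660 min
= 11h 0m

11h 0m (660 minutes)


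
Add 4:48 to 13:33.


Start: 813 minutes from midnight
Add: 288 minutes
Total: 1101 minutes
Hours: 1101 ÷ 60 = 18 remainder 21

18:21


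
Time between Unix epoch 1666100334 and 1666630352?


530018 seconds (147.2 hours / 6.13 days)

Difference = 1666630352 - 1666100334 = 530018 seconds
In hours: 530018 / 3600 ≈ 147.2
In days: 530018 / 86400 ≈ 6.13


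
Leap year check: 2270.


Rules: divisible by 4 AND (not by 100 OR by 400)
2270 ÷ 4 = 567 remainder 2 → not divisible by 4
Not divisible by 4 → not a leap year

No


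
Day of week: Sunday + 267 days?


Start: Sunday (index 6)
(6 + 267) mod 7
= 273 mod 7
= 0
Index 0 → Monday

Monday


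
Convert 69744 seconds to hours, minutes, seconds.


Hours: 69744 ÷ 3600 = 19 remainder 1344
Minutes: 1344 ÷ 60 = 22 remainder 24
Seconds: 24

19h 22m 24s


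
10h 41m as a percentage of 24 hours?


0.4451 (44.51%)

Total minutes: 10×60 + 41 = 641
Day = 24×60 = 1440 minutes
Fraction = 641/1440 ≈ 0.4451
As a percentage: 641/1440 × 100 ≈ 44.51%


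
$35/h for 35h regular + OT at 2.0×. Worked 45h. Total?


Regular: 35h × $35 = $1225.00
Overtime: 45 - 35 = 10h
OT pay: 10h × $35 × 2.0 = $700.00
Total = $1225.00 + $700.00 = $1925.00

$1925.00


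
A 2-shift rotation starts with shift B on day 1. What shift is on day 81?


Shift B

Shifts: A, B
Start: B (index 1)
Day 81: (1 + 81 - 1) mod 2
= 81 mod 2
= 1
Index 1 → shift B


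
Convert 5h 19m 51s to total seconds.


Hours: 5 × 3600 = 18000
Minutes: 19 × 60 = 1140
Seconds: 51
Total = 18000 + 1140 + 51 = 19191

19191 seconds


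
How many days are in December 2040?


31 days

Month: December (month 12)
December has 31 days


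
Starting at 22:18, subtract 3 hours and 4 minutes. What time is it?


Start: 1338 minutes from midnight
Subtract: 184 minutes
Remaining: 1338 - 184 = 1154
Hours: 19, Minutes: 14

19:14


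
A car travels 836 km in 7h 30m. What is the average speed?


111.5 km/h

Distance: 836 km
Time: 7h 30m = 450 min = 450/60 = 15/2 hours
Speed = 836 ÷ (15/2) = 836 × 2 / 15 = 1672/15 ≈ 111.5 km/h


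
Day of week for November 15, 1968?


Zeller's congruence:
q=15, m=11, k=68, j=19
h = (15 + ⌊13×12/5⌋ + 68 + ⌊68/4⌋ + ⌊19/4⌋ - 2×19) mod 7
= (15 + 31 + 68 + 17 + 4 - 38) mod 7
= 97 mod 7 = 6
h=6 → Friday

Friday


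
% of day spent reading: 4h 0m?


Time: 240 minutes
Day: 1440 minutes
Percentage = (240/1440) × 100 ≈ 16.7%

16.7%


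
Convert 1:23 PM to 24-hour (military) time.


13:23

Input: 1:23 PM
PM: 1 + 12 = 13


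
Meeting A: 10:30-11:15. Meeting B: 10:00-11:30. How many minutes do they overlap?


45 minutes

Meeting A: 630-675 (in minutes from midnight)
Meeting B: 600-690
Overlap start = max(630, 600) = 630
Overlap end = min(675, 690) = 675
Overlap = max(0, 675 - 630) = 45 min


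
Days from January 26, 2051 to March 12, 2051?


45 days

From January 26, 2051 to March 12, 2051
Rest of January 2051: 31 - 26 = 5
Full months: February 2051 28
Days into March 2051: 12
Total = 5 + 28 + 12 = 45 days


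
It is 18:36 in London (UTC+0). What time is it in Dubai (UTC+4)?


22:36

Time difference = UTC+4 - UTC+0 = +4 hours
New hour = (18 + 4) mod 24
= 22 mod 24 = 22
Minutes unchanged → 22:36


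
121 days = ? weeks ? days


Weeks: 121 ÷ 7 = 17 remainder 2

17 weeks 2 days


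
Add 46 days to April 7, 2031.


Start: April 7, 2031
Add 46 days
April 7 → May 1: 30 - 7 + 1 = 24 days (46 - 24 = 22 left)
May 1 + 22 = May 23, 2031

May 23, 2031


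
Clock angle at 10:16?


148.0°

Hour hand = 10×30 + 16×0.5 = 308.0°
Minute hand = 16×6 = 96°
Difference = |308.0 - 96| = 212.0°
Since > 180°: 360 - 212.0 = 148.0°


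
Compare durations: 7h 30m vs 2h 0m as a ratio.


15:4 (3.75)

Duration 1: 450 minutes
Duration 2: 120 minutes
Ratio = 450:120
GCD = 30
Simplified = 15:4
As a decimal: 15/4 = 3.75


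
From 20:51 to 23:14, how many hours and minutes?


End time in minutes: 23×60 + 14 = 1394
Start time in minutes: 20×60 + 51 = 1251
Difference = 1394 - 1251 = 143 minutes
= 2 hours 23 minutes

2h 23m


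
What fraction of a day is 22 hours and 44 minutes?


Total minutes: 22×60 + 44 = 1364
Day = 24×60 = 1440 minutes
Fraction = 1364/1440 ≈ 0.9472
As a percentage: 1364/1440 × 100 ≈ 94.72%

0.9472 (94.72%)


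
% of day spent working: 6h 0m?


25.0%

Time: 360 minutes
Day: 1440 minutes
Percentage = (360/1440) × 100 = 25.0%


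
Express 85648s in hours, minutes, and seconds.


23h 47m 28s

Hours: 85648 ÷ 3600 = 23 remainder 2848
Minutes: 2848 ÷ 60 = 47 remainder 28
Seconds: 28


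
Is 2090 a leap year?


Rules: divisible by 4 AND (not by 100 OR by 400)
2090 ÷ 4 = 522 remainder 2 → not divisible by 4
Not divisible by 4 → not a leap year

No


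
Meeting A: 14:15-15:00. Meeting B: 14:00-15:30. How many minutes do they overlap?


45 minutes

Meeting A: 855-900 (in minutes from midnight)
Meeting B: 840-930
Overlap start = max(855, 840) = 855
Overlap end = min(900, 930) = 900
Overlap = max(0, 900 - 855) = 45 min


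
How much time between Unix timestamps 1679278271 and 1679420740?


142469 seconds (39.6 hours / 1.65 days)

Difference = 1679420740 - 1679278271 = 142469 seconds
In hours: 142469 / 3600 ≈ 39.6
In days: 142469 / 86400 ≈ 1.65


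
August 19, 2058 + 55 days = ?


Start: August 19, 2058
Add 55 days
August 19 → September 1: 31 - 19 + 1 = 13 days (55 - 13 = 42 left)
September 1 → October 1: 30 - 1 + 1 = 30 days (42 - 30 = 12 left)
October 1 + 12 = October 13, 2058

October 13, 2058


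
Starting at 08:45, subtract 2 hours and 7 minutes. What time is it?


Start: 525 minutes from midnight
Subtract: 127 minutes
Remaining: 525 - 127 = 398
Hours: 6, Minutes: 38

06:38


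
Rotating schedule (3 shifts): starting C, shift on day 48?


Shift B

Shifts: A, B, C
Start: C (index 2)
Day 48: (2 + 48 - 1) mod 3
= 49 mod 3
= 1
Index 1 → shift B


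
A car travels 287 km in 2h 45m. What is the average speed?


104.4 km/h

Distance: 287 km
Time: 2h 45m = 165 min = 165/60 = 11/4 hours
Speed = 287 ÷ (11/4) = 287 × 4 / 11 = 1148/11 ≈ 104.4 km/h


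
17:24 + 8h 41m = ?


02:05 (next day)

Start: 1044 minutes from midnight
Add: 521 minutes
Total: 1565 minutes
Hours: 1565 ÷ 60 = 26 remainder 5
26 ≥ 24 → 26 - 24 = 2 (next day)


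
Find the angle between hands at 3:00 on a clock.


Hour hand = 3×30 + 0×0.5 = 90.0°
Minute hand = 0×6 = 0°
Difference = |90.0 - 0| = 90.0°

90.0°


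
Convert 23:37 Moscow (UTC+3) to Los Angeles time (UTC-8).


12:37

Time difference = UTC-8 - UTC+3 = -11 hours
New hour = (23 -11) mod 24
= 12 mod 24 = 12
Minutes unchanged → 12:37


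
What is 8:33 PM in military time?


20:33

Input: 8:33 PM
PM: 8 + 12 = 20


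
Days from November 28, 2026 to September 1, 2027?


277 days

From November 28, 2026 to September 1, 2027
Rest of November 2026: 30 - 28 = 2
Full months: December 31, January 31, February 2027 28, March 31, April 30, May 31, June 30, July 31, August 31
Days into September 2027: 1
Total = 2 + 31 + 31 + 28 + 31 + 30 + 31 + 30 + 31 + 31 + 1 = 277 days


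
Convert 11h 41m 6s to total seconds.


Hours: 11 × 3600 = 39600
Minutes: 41 × 60 = 2460
Seconds: 6
Total = 39600 + 2460 + 6 = 42066

42066 seconds


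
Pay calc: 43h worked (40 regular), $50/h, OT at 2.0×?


Regular: 40h × $50 = $2000.00
Overtime: 43 - 40 = 3h
OT pay: 3h × $50 × 2.0 = $300.00
Total = $2000.00 + $300.00 = $2300.00

$2300.00


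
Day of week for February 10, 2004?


Tuesday

Zeller's congruence:
q=10, m=14, k=3, j=20
h = (10 + ⌊13×15/5⌋ + 3 + ⌊3/4⌋ + ⌊20/4⌋ - 2×20) mod 7
= (10 + 39 + 3 + 0 + 5 - 40) mod 7
= 17 mod 7 = 3
h=3 → Tuesday


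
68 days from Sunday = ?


Friday

Start: Sunday (index 6)
(6 + 68) mod 7
= 74 mod 7
= 4
Index 4 → Friday


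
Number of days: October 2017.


Month: October (month 10)
October has 31 days

31 days


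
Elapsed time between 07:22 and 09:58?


End time in minutes: 9×60 + 58 = 598
Start time in minutes: 7×60 + 22 = 442
Difference = 598 - 442 = 156 minutes
= 2 hours 36 minutes

2h 36m


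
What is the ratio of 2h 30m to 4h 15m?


Duration 1: 150 minutes
Duration 2: 255 minutes
Ratio = 150:255
GCD = 15
Simplified = 10:17
As a decimal: 10/17 ≈ 0.59

10:17 (0.59)


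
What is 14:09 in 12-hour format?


Hour: 14
14 - 12 = 2 → PM

2:09 PM


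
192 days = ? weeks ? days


27 weeks 3 days

Weeks: 192 ÷ 7 = 27 remainder 3


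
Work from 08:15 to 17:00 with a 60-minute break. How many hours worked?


Total time = (17×60+0) - (8×60+15)
= 1020 - 495 = 525 min
Minus break: 525 - 60 = 465 min
= 7h 45m

7h 45m (465 minutes)


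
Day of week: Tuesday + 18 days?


Saturday

Start: Tuesday (index 1)
(1 + 18) mod 7
= 19 mod 7
= 5
Index 5 → Saturday


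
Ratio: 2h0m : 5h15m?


Duration 1: 120 minutes
Duration 2: 315 minutes
Ratio = 120:315
GCD = 15
Simplified = 8:21
As a decimal: 8/21 ≈ 0.38

8:21 (0.38)


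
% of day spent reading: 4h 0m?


16.7%

Time: 240 minutes
Day: 1440 minutes
Percentage = (240/1440) × 100 ≈ 16.7%


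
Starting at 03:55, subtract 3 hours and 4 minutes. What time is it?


00:51

Start: 235 minutes from midnight
Subtract: 184 minutes
Remaining: 235 - 184 = 51
Hours: 0, Minutes: 51


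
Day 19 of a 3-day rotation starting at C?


Shifts: A, B, C
Start: C (index 2)
Day 19: (2 + 19 - 1) mod 3
= 20 mod 3
= 2
Index 2 → shift C

Shift C


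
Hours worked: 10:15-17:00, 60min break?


5h 45m (345 minutes)

Total time = (17×60+0) - (10×60+15)
= 1020 - 615 = 405 min
Minus break: 405 - 60 = 345 min
= 5h 45m


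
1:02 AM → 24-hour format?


01:02

Input: 1:02 AM
AM hour stays: 1


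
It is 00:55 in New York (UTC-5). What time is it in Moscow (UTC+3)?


08:55

Time difference = UTC+3 - UTC-5 = +8 hours
New hour = (0 + 8) mod 24
= 8 mod 24 = 8
Minutes unchanged → 08:55


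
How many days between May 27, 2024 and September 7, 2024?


From May 27, 2024 to September 7, 2024
Rest of May 2024: 31 - 27 = 4
Full months: June 30, July 31, August 31
Days into September 2024: 7
Total = 4 + 30 + 31 + 31 + 7 = 103 days

103 days


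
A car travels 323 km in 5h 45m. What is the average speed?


Distance: 323 km
Time: 5h 45m = 345 min = 345/60 = 23/4 hours
Speed = 323 ÷ (23/4) = 323 × 4 / 23 = 1292/23 ≈ 56.2 km/h

56.2 km/h


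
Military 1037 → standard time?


Hour: 10
10 < 12 → AM

10:37 AM


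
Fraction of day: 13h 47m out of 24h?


Total minutes: 13×60 + 47 = 827
Day = 24×60 = 1440 minutes
Fraction = 827/1440 ≈ 0.5743
As a percentage: 827/1440 × 100 ≈ 57.43%

0.5743 (57.43%)


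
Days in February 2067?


28 days

Month: February (month 2)
February: 28 or 29 (leap year)
2067 leap year? No


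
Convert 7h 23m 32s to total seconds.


Hours: 7 × 3600 = 25200
Minutes: 23 × 60 = 1380
Seconds: 32
Total = 25200 + 1380 + 32 = 26612

26612 seconds


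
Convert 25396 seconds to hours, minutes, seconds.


7h 3m 16s

Hours: 25396 ÷ 3600 = 7 remainder 196
Minutes: 196 ÷ 60 = 3 remainder 16
Seconds: 16


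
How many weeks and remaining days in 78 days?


Weeks: 78 ÷ 7 = 11 remainder 1

11 weeks 1 days


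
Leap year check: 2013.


Rules: divisible by 4 AND (not by 100 OR by 400)
2013 ÷ 4 = 503 remainder 1 → not divisible by 4
Not divisible by 4 → not a leap year

No


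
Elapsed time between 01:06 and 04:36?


End time in minutes: 4×60 + 36 = 276
Start time in minutes: 1×60 + 6 = 66
Difference = 276 - 66 = 210 minutes
= 3 hours 30 minutes

3h 30m


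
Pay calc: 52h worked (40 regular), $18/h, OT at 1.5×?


$1044.00

Regular: 40h × $18 = $720.00
Overtime: 52 - 40 = 12h
OT pay: 12h × $18 × 1.5 = $324.00
Total = $720.00 + $324.00 = $1044.00


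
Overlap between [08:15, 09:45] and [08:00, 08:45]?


Meeting A: 495-585 (in minutes from midnight)
Meeting B: 480-525
Overlap start = max(495, 480) = 495
Overlap end = min(585, 525) = 525
Overlap = max(0, 525 - 495) = 30 min

30 minutes


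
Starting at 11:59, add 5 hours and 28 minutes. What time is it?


Start: 719 minutes from midnight
Add: 328 minutes
Total: 1047 minutes
Hours: 1047 ÷ 60 = 17 remainder 27

17:27


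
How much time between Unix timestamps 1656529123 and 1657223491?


694368 seconds (192.9 hours / 8.04 days)

Difference = 1657223491 - 1656529123 = 694368 seconds
In hours: 694368 / 3600 ≈ 192.9
In days: 694368 / 86400 ≈ 8.04


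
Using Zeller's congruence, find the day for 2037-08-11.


Tuesday

Zeller's congruence:
q=11, m=8, k=37, j=20
h = (11 + ⌊13×9/5⌋ + 37 + ⌊37/4⌋ + ⌊20/4⌋ - 2×20) mod 7
= (11 + 23 + 37 + 9 + 5 - 40) mod 7
= 45 mod 7 = 3
h=3 → Tuesday


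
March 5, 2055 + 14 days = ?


March 19, 2055

Start: March 5, 2055
Add 14 days
March 5 + 14 = March 19, 2055


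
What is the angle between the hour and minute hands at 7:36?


Hour hand = 7×30 + 36×0.5 = 228.0°
Minute hand = 36×6 = 216°
Difference = |228.0 - 216| = 12.0°

12.0°


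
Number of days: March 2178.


Month: March (month 3)
March has 31 days

31 days


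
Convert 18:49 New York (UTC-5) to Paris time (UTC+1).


00:49 (next day)

Time difference = UTC+1 - UTC-5 = +6 hours
New hour = (18 + 6) mod 24
= 24 mod 24 = 0
Minutes unchanged → 00:49; 24 ≥ 24 → next day


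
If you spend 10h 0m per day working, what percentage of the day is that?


Time: 600 minutes
Day: 1440 minutes
Percentage = (600/1440) × 100 ≈ 41.7%

41.7%


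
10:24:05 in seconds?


37445 seconds

Hours: 10 × 3600 = 36000
Minutes: 24 × 60 = 1440
Seconds: 5
Total = 36000 + 1440 + 5 = 37445


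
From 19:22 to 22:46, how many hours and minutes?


End time in minutes: 22×60 + 46 = 1366
Start time in minutes: 19×60 + 22 = 1162
Difference = 1366 - 1162 = 204 minutes
= 3 hours 24 minutes

3h 24m


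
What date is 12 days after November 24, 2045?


Start: November 24, 2045
Add 12 days
November 24 → December 1: 30 - 24 + 1 = 7 days (12 - 7 = 5 left)
December 1 + 5 = December 6, 2045

December 6, 2045


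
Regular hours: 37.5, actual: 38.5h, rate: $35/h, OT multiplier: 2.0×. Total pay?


Regular: 37.5h × $35 = $1312.50
Overtime: 38.5 - 37.5 = 1.0h
OT pay: 1.0h × $35 × 2.0 = $70.00
Total = $1312.50 + $70.00 = $1382.50

$1382.50


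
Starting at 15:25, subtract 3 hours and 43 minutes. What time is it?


Start: 925 minutes from midnight
Subtract: 223 minutes
Remaining: 925 - 223 = 702
Hours: 11, Minutes: 42

11:42


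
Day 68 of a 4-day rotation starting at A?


Shifts: A, B, C, D
Start: A (index 0)
Day 68: (0 + 68 - 1) mod 4
= 67 mod 4
= 3
Index 3 → shift D

Shift D


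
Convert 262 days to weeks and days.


37 weeks 3 days

Weeks: 262 ÷ 7 = 37 remainder 3


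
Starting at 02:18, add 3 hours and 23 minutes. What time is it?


Start: 138 minutes from midnight
Add: 203 minutes
Total: 341 minutes
Hours: 341 ÷ 60 = 5 remainder 41

05:41


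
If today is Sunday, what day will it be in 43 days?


Monday

Start: Sunday (index 6)
(6 + 43) mod 7
= 49 mod 7
= 0
Index 0 → Monday


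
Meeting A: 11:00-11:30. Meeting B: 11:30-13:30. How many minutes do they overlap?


0 minutes

Meeting A: 660-690 (in minutes from midnight)
Meeting B: 690-810
Overlap start = max(660, 690) = 690
Overlap end = min(690, 810) = 690
Overlap = max(0, 690 - 690) = 0 min


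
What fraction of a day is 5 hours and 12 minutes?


0.2167 (21.67%)

Total minutes: 5×60 + 12 = 312
Day = 24×60 = 1440 minutes
Fraction = 312/1440 ≈ 0.2167
As a percentage: 312/1440 × 100 ≈ 21.67%


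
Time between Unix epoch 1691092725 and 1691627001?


534276 seconds (148.4 hours / 6.18 days)

Difference = 1691627001 - 1691092725 = 534276 seconds
In hours: 534276 / 3600 ≈ 148.4
In days: 534276 / 86400 ≈ 6.18


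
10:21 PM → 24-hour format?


22:21

Input: 10:21 PM
PM: 10 + 12 = 22


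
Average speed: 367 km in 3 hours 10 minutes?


Distance: 367 km
Time: 3h 10m = 190 min = 190/60 = 19/6 hours
Speed = 367 ÷ (19/6) = 367 × 6 / 19 = 2202/19 ≈ 115.9 km/h

115.9 km/h


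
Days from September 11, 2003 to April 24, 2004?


From September 11, 2003 to April 24, 2004
Rest of September 2003: 30 - 11 = 19
Full months: October 31, November 30, December 31, January 31, February 2004 29, March 31
Days into April 2004: 24
Total = 19 + 31 + 30 + 31 + 31 + 29 + 31 + 24 = 226 days

226 days


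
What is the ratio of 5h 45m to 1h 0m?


23:4 (5.75)

Duration 1: 345 minutes
Duration 2: 60 minutes
Ratio = 345:60
GCD = 15
Simplified = 23:4
As a decimal: 23/4 = 5.75


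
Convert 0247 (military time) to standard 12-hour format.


2:47 AM

Hour: 2
2 < 12 → AM


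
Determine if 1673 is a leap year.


Rules: divisible by 4 AND (not by 100 OR by 400)
1673 ÷ 4 = 418 remainder 1 → not divisible by 4
Not divisible by 4 → not a leap year

No


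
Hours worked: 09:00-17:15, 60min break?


7h 15m (435 minutes)

Total time = (17×60+15) - (9×60+0)
= 1035 - 540 = 495 min
Minus break: 495 - 60 = 435 min
= 7h 15m


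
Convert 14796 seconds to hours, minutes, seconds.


Hours: 14796 ÷ 3600 = 4 remainder 396
Minutes: 396 ÷ 60 = 6 remainder 36
Seconds: 36

4h 6m 36s


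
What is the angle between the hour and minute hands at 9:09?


139.5°

Hour hand = 9×30 + 9×0.5 = 274.5°
Minute hand = 9×6 = 54°
Difference = |274.5 - 54| = 220.5°
Since > 180°: 360 - 220.5 = 139.5°


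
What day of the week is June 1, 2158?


Zeller's congruence:
q=1, m=6, k=58, j=21
h = (1 + ⌊13×7/5⌋ + 58 + ⌊58/4⌋ + ⌊21/4⌋ - 2×21) mod 7
= (1 + 18 + 58 + 14 + 5 - 42) mod 7
= 54 mod 7 = 5
h=5 → Thursday

Thursday


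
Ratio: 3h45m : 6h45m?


Duration 1: 225 minutes
Duration 2: 405 minutes
Ratio = 225:405
GCD = 45
Simplified = 5:9
As a decimal: 5/9 ≈ 0.56

5:9 (0.56)


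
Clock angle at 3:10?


Hour hand = 3×30 + 10×0.5 = 95.0°
Minute hand = 10×6 = 60°
Difference = |95.0 - 60| = 35.0°

35.0°


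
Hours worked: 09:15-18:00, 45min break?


8h 0m (480 minutes)

Total time = (18×60+0) - (9×60+15)
= 1080 - 555 = 525 min
Minus break: 525 - 45 = 480 min
= 8h 0m


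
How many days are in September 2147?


Month: September (month 9)
September has 30 days

30 days


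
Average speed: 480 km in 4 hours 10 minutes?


115.2 km/h

Distance: 480 km
Time: 4h 10m = 250 min = 250/60 = 25/6 hours
Speed = 480 ÷ (25/6) = 480 × 6 / 25 = 2880/25 = 115.2 km/h


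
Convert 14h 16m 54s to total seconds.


51414 seconds

Hours: 14 × 3600 = 50400
Minutes: 16 × 60 = 960
Seconds: 54
Total = 50400 + 960 + 54 = 51414


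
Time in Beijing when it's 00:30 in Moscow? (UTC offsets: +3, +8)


05:30

Time difference = UTC+8 - UTC+3 = +5 hours
New hour = (0 + 5) mod 24
= 5 mod 24 = 5
Minutes unchanged → 05:30


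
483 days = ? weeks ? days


Weeks: 483 ÷ 7 = 69 remainder 0

69 weeks 0 days


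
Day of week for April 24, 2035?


Tuesday

Zeller's congruence:
q=24, m=4, k=35, j=20
h = (24 + ⌊13×5/5⌋ + 35 + ⌊35/4⌋ + ⌊20/4⌋ - 2×20) mod 7
= (24 + 13 + 35 + 8 + 5 - 40) mod 7
= 45 mod 7 = 3
h=3 → Tuesday


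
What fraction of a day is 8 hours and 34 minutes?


Total minutes: 8×60 + 34 = 514
Day = 24×60 = 1440 minutes
Fraction = 514/1440 ≈ 0.3569
As a percentage: 514/1440 × 100 ≈ 35.69%

0.3569 (35.69%)


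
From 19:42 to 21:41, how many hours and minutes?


1h 59m

End time in minutes: 21×60 + 41 = 1301
Start time in minutes: 19×60 + 42 = 1182
Difference = 1301 - 1182 = 119 minutes
= 1 hours 59 minutes


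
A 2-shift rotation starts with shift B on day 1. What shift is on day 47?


Shifts: A, B
Start: B (index 1)
Day 47: (1 + 47 - 1) mod 2
= 47 mod 2
= 1
Index 1 → shift B

Shift B


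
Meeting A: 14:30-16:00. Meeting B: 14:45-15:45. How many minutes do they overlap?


60 minutes

Meeting A: 870-960 (in minutes from midnight)
Meeting B: 885-945
Overlap start = max(870, 885) = 885
Overlap end = min(960, 945) = 945
Overlap = max(0, 945 - 885) = 60 min


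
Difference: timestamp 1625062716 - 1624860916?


Difference = 1625062716 - 1624860916 = 201800 seconds
In hours: 201800 / 3600 ≈ 56.1
In days: 201800 / 86400 ≈ 2.34

201800 seconds (56.1 hours / 2.34 days)


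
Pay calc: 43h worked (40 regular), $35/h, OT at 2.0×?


Regular: 40h × $35 = $1400.00
Overtime: 43 - 40 = 3h
OT pay: 3h × $35 × 2.0 = $210.00
Total = $1400.00 + $210.00 = $1610.00

$1610.00


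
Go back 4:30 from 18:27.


13:57

Start: 1107 minutes from midnight
Subtract: 270 minutes
Remaining: 1107 - 270 = 837
Hours: 13, Minutes: 57


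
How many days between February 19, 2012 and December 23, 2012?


From February 19, 2012 to December 23, 2012
Rest of February 2012: 29 - 19 = 10
Full months: March 31, April 30, May 31, June 30, July 31, August 31, September 30, October 31, November 30
Days into December 2012: 23
Total = 10 + 31 + 30 + 31 + 30 + 31 + 31 + 30 + 31 + 30 + 23 = 308 days

308 days


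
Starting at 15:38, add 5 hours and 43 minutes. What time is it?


Start: 938 minutes from midnight
Add: 343 minutes
Total: 1281 minutes
Hours: 1281 ÷ 60 = 21 remainder 21

21:21


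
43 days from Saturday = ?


Sunday

Start: Saturday (index 5)
(5 + 43) mod 7
= 48 mod 7
= 6
Index 6 → Sunday


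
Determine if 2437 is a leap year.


No

Rules: divisible by 4 AND (not by 100 OR by 400)
2437 ÷ 4 = 609 remainder 1 → not divisible by 4
Not divisible by 4 → not a leap year


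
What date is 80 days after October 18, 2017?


Start: October 18, 2017
Add 80 days
October 18 → November 1: 31 - 18 + 1 = 14 days (80 - 14 = 66 left)
November 1 → December 1: 30 - 1 + 1 = 30 days (66 - 30 = 36 left)
December 1 → January 1: 31 - 1 + 1 = 31 days (36 - 31 = 5 left)
January 1 + 5 = January 6, 2018

January 6, 2018


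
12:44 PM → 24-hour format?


Input: 12:44 PM
12 PM → 12 (noon)

12:44


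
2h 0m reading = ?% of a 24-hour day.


Time: 120 minutes
Day: 1440 minutes
Percentage = (120/1440) × 100 ≈ 8.3%

8.3%


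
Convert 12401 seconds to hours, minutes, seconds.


Hours: 12401 ÷ 3600 = 3 remainder 1601
Minutes: 1601 ÷ 60 = 26 remainder 41
Seconds: 41

3h 26m 41s


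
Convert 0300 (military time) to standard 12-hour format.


Hour: 3
3 < 12 → AM

3:00 AM


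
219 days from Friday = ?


Start: Friday (index 4)
(4 + 219) mod 7
= 223 mod 7
= 6
Index 6 → Sunday

Sunday


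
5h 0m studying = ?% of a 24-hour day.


Time: 300 minutes
Day: 1440 minutes
Percentage = (300/1440) × 100 ≈ 20.8%

20.8%


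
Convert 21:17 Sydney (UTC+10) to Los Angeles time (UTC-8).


03:17

Time difference = UTC-8 - UTC+10 = -18 hours
New hour = (21 -18) mod 24
= 3 mod 24 = 3
Minutes unchanged → 03:17


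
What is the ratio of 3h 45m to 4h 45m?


Duration 1: 225 minutes
Duration 2: 285 minutes
Ratio = 225:285
GCD = 15
Simplified = 15:19
As a decimal: 15/19 ≈ 0.79

15:19 (0.79)


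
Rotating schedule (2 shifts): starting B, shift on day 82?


Shift A

Shifts: A, B
Start: B (index 1)
Day 82: (1 + 82 - 1) mod 2
= 82 mod 2
= 0
Index 0 → shift A


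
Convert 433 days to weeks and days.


61 weeks 6 days

Weeks: 433 ÷ 7 = 61 remainder 6


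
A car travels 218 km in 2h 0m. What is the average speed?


Distance: 218 km
Time: 2 hours
Speed = 218 / 2 = 109.0 km/h

109.0 km/h


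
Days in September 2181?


Month: September (month 9)
September has 30 days

30 days


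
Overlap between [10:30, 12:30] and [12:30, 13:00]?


0 minutes

Meeting A: 630-750 (in minutes from midnight)
Meeting B: 750-780
Overlap start = max(630, 750) = 750
Overlap end = min(750, 780) = 750
Overlap = max(0, 750 - 750) = 0 min


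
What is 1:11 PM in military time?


Input: 1:11 PM
PM: 1 + 12 = 13

13:11


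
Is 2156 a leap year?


Yes

Rules: divisible by 4 AND (not by 100 OR by 400)
2156 ÷ 4 = 539 exactly → divisible by 4
2156 ÷ 100 = 21 remainder 56 → not divisible by 100
Divisible by 4 but not by 100 → leap year


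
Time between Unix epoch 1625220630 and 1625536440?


Difference = 1625536440 - 1625220630 = 315810 seconds
In hours: 315810 / 3600 ≈ 87.7
In days: 315810 / 86400 ≈ 3.66

315810 seconds (87.7 hours / 3.66 days)


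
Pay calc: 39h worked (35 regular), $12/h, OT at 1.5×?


$492.00

Regular: 35h × $12 = $420.00
Overtime: 39 - 35 = 4h
OT pay: 4h × $12 × 1.5 = $72.00
Total = $420.00 + $72.00 = $492.00


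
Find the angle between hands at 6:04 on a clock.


158.0°

Hour hand = 6×30 + 4×0.5 = 182.0°
Minute hand = 4×6 = 24°
Difference = |182.0 - 24| = 158.0°


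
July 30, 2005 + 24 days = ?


August 23, 2005

Start: July 30, 2005
Add 24 days
July 30 → August 1: 31 - 30 + 1 = 2 days (24 - 2 = 22 left)
August 1 + 22 = August 23, 2005


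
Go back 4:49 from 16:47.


Start: 1007 minutes from midnight
Subtract: 289 minutes
Remaining: 1007 - 289 = 718
Hours: 11, Minutes: 58

11:58


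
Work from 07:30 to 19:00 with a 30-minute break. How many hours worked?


11h 0m (660 minutes)

Total time = (19×60+0) - (7×60+30)
= 1140 - 450 = 690 min
Minus break: 690 - 30 = 660 min
= 11h 0m


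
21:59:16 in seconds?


79156 seconds

Hours: 21 × 3600 = 75600
Minutes: 59 × 60 = 3540
Seconds: 16
Total = 75600 + 3540 + 16 = 79156


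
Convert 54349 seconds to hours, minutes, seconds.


Hours: 54349 ÷ 3600 = 15 remainder 349
Minutes: 349 ÷ 60 = 5 remainder 49
Seconds: 49

15h 5m 49s


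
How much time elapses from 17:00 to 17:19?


End time in minutes: 17×60 + 19 = 1039
Start time in minutes: 17×60 + 0 = 1020
Difference = 1039 - 1020 = 19 minutes
= 0 hours 19 minutes

0h 19m


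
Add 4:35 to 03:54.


08:29

Start: 234 minutes from midnight
Add: 275 minutes
Total: 509 minutes
Hours: 509 ÷ 60 = 8 remainder 29


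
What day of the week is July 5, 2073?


Wednesday

Zeller's congruence:
q=5, m=7, k=73, j=20
h = (5 + ⌊13×8/5⌋ + 73 + ⌊73/4⌋ + ⌊20/4⌋ - 2×20) mod 7
= (5 + 20 + 73 + 18 + 5 - 40) mod 7
= 81 mod 7 = 4
h=4 → Wednesday


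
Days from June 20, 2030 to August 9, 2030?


From June 20, 2030 to August 9, 2030
Rest of June 2030: 30 - 20 = 10
Full months: July 31
Days into August 2030: 9
Total = 10 + 31 + 9 = 50 days

50 days


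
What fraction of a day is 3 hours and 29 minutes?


Total minutes: 3×60 + 29 = 209
Day = 24×60 = 1440 minutes
Fraction = 209/1440 ≈ 0.1451
As a percentage: 209/1440 × 100 ≈ 14.51%

0.1451 (14.51%)


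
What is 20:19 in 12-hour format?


8:19 PM

Hour: 20
20 - 12 = 8 → PM


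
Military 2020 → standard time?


Hour: 20
20 - 12 = 8 → PM

8:20 PM


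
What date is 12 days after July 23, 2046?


Start: July 23, 2046
Add 12 days
July 23 → August 1: 31 - 23 + 1 = 9 days (12 - 9 = 3 left)
August 1 + 3 = August 4, 2046

August 4, 2046


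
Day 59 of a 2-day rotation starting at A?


Shift A

Shifts: A, B
Start: A (index 0)
Day 59: (0 + 59 - 1) mod 2
= 58 mod 2
= 0
Index 0 → shift A


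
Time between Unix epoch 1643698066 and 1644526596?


828530 seconds (230.1 hours / 9.59 days)

Difference = 1644526596 - 1643698066 = 828530 seconds
In hours: 828530 / 3600 ≈ 230.1
In days: 828530 / 86400 ≈ 9.59


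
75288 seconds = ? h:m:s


20h 54m 48s

Hours: 75288 ÷ 3600 = 20 remainder 3288
Minutes: 3288 ÷ 60 = 54 remainder 48
Seconds: 48


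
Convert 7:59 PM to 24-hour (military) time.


19:59

Input: 7:59 PM
PM: 7 + 12 = 19


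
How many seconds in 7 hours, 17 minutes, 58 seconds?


Hours: 7 × 3600 = 25200
Minutes: 17 × 60 = 1020
Seconds: 58
Total = 25200 + 1020 + 58 = 26278

26278 seconds


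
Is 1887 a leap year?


Rules: divisible by 4 AND (not by 100 OR by 400)
1887 ÷ 4 = 471 remainder 3 → not divisible by 4
Not divisible by 4 → not a leap year

No


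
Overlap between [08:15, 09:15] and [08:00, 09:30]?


Meeting A: 495-555 (in minutes from midnight)
Meeting B: 480-570
Overlap start = max(495, 480) = 495
Overlap end = min(555, 570) = 555
Overlap = max(0, 555 - 495) = 60 min

60 minutes


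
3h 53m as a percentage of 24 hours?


0.1618 (16.18%)

Total minutes: 3×60 + 53 = 233
Day = 24×60 = 1440 minutes
Fraction = 233/1440 ≈ 0.1618
As a percentage: 233/1440 × 100 ≈ 16.18%


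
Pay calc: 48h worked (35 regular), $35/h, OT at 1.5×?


Regular: 35h × $35 = $1225.00
Overtime: 48 - 35 = 13h
OT pay: 13h × $35 × 1.5 = $682.50
Total = $1225.00 + $682.50 = $1907.50

$1907.50


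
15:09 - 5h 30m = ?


09:39

Start: 909 minutes from midnight
Subtract: 330 minutes
Remaining: 909 - 330 = 579
Hours: 9, Minutes: 39


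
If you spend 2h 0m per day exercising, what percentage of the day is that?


Time: 120 minutes
Day: 1440 minutes
Percentage = (120/1440) × 100 ≈ 8.3%

8.3%


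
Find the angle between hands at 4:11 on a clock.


Hour hand = 4×30 + 11×0.5 = 125.5°
Minute hand = 11×6 = 66°
Difference = |125.5 - 66| = 59.5°

59.5°


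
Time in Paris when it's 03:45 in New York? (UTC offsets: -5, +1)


09:45

Time difference = UTC+1 - UTC-5 = +6 hours
New hour = (3 + 6) mod 24
= 9 mod 24 = 9
Minutes unchanged → 09:45


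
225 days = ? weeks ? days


Weeks: 225 ÷ 7 = 32 remainder 1

32 weeks 1 days


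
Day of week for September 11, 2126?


Zeller's congruence:
q=11, m=9, k=26, j=21
h = (11 + ⌊13×10/5⌋ + 26 + ⌊26/4⌋ + ⌊21/4⌋ - 2×21) mod 7
= (11 + 26 + 26 + 6 + 5 - 42) mod 7
= 32 mod 7 = 4
h=4 → Wednesday

Wednesday


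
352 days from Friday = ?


Sunday

Start: Friday (index 4)
(4 + 352) mod 7
= 356 mod 7
= 6
Index 6 → Sunday


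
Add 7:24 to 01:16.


Start: 76 minutes from midnight
Add: 444 minutes
Total: 520 minutes
Hours: 520 ÷ 60 = 8 remainder 40

08:40


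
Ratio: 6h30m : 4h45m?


26:19 (1.37)

Duration 1: 390 minutes
Duration 2: 285 minutes
Ratio = 390:285
GCD = 15
Simplified = 26:19
As a decimal: 26/19 ≈ 1.37


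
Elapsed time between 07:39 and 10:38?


2h 59m

End time in minutes: 10×60 + 38 = 638
Start time in minutes: 7×60 + 39 = 459
Difference = 638 - 459 = 179 minutes
= 2 hours 59 minutes


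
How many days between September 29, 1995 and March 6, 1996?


159 days

From September 29, 1995 to March 6, 1996
Rest of September 1995: 30 - 29 = 1
Full months: October 31, November 30, December 31, January 31, February 1996 29
Days into March 1996: 6
Total = 1 + 31 + 30 + 31 + 31 + 29 + 6 = 159 days


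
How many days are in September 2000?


Month: September (month 9)
September has 30 days

30 days


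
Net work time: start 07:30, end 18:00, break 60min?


Total time = (18×60+0) - (7×60+30)
= 1080 - 450 = 630 min
Minus break: 630 - 60 = 570 min
= 9h 30m

9h 30m (570 minutes)


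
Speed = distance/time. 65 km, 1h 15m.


52.0 km/h

Distance: 65 km
Time: 1h 15m = 75 min = 75/60 = 5/4 hours
Speed = 65 ÷ (5/4) = 65 × 4 / 5 = 260/5 = 52.0 km/h


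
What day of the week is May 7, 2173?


Friday

Zeller's congruence:
q=7, m=5, k=73, j=21
h = (7 + ⌊13×6/5⌋ + 73 + ⌊73/4⌋ + ⌊21/4⌋ - 2×21) mod 7
= (7 + 15 + 73 + 18 + 5 - 42) mod 7
= 76 mod 7 = 6
h=6 → Friday


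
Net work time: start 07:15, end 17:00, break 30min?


Total time = (17×60+0) - (7×60+15)
= 1020 - 435 = 585 min
Minus break: 585 - 30 = 555 min
= 9h 15m

9h 15m (555 minutes)


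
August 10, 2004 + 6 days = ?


Start: August 10, 2004
Add 6 days
August 10 + 6 = August 16, 2004

August 16, 2004


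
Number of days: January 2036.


Month: January (month 1)
January has 31 days

31 days


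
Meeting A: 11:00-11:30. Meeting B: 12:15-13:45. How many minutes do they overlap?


Meeting A: 660-690 (in minutes from midnight)
Meeting B: 735-825
Overlap start = max(660, 735) = 735
Overlap end = min(690, 825) = 690
Overlap = max(0, 690 - 735) = 0 min

0 minutes


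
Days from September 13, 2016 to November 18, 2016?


From September 13, 2016 to November 18, 2016
Rest of September 2016: 30 - 13 = 17
Full months: October 31
Days into November 2016: 18
Total = 17 + 31 + 18 = 66 days

66 days


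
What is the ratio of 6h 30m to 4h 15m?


26:17 (1.53)

Duration 1: 390 minutes
Duration 2: 255 minutes
Ratio = 390:255
GCD = 15
Simplified = 26:17
As a decimal: 26/17 ≈ 1.53


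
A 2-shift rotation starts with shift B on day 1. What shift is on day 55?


Shift B

Shifts: A, B
Start: B (index 1)
Day 55: (1 + 55 - 1) mod 2
= 55 mod 2
= 1
Index 1 → shift B


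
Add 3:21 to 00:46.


04:07

Start: 46 minutes from midnight
Add: 201 minutes
Total: 247 minutes
Hours: 247 ÷ 60 = 4 remainder 7


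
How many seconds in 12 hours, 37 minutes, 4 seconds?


45424 seconds

Hours: 12 × 3600 = 43200
Minutes: 37 × 60 = 2220
Seconds: 4
Total = 43200 + 2220 + 4 = 45424


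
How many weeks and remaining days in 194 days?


Weeks: 194 ÷ 7 = 27 remainder 5

27 weeks 5 days


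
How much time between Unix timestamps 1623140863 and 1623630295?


489432 seconds (136.0 hours / 5.66 days)

Difference = 1623630295 - 1623140863 = 489432 seconds
In hours: 489432 / 3600 ≈ 136.0
In days: 489432 / 86400 ≈ 5.66


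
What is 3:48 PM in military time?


15:48

Input: 3:48 PM
PM: 3 + 12 = 15


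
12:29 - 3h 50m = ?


08:39

Start: 749 minutes from midnight
Subtract: 230 minutes
Remaining: 749 - 230 = 519
Hours: 8, Minutes: 39


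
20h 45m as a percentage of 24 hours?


0.8646 (86.46%)

Total minutes: 20×60 + 45 = 1245
Day = 24×60 = 1440 minutes
Fraction = 1245/1440 ≈ 0.8646
As a percentage: 1245/1440 × 100 ≈ 86.46%


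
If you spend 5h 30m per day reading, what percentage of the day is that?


Time: 330 minutes
Day: 1440 minutes
Percentage = (330/1440) × 100 ≈ 22.9%

22.9%


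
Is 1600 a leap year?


Rules: divisible by 4 AND (not by 100 OR by 400)
1600 ÷ 4 = 400 exactly → divisible by 4
1600 ÷ 100 = 16 exactly → divisible by 100
1600 ÷ 400 = 4 exactly → divisible by 400
Divisible by 400 → leap year

Yes
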